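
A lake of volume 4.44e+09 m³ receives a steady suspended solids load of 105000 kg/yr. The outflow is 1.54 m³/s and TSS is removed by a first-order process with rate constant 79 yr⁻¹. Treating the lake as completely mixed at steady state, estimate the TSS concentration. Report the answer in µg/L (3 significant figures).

Outflow Q = 1.54 m³/s × 3.156e+07 s/yr = 4.86e+07 m³/yr.
Steady-state CSTR mass balance: W = Q·C + k·V·C, so C = W/(Q + kV).
Q + kV = 4.86e+07 + 79·4.44e+09 = 3.508e+11 m³/yr.
C = 105000/3.508e+11 = 2.993e-07 kg/m³ = 0.0002993 mg/L = 0.2993 µg/L.

0.299 µg/L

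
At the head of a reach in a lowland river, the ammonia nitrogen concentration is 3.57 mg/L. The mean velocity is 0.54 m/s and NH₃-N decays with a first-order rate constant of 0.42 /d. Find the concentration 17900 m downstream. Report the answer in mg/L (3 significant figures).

3.04 mg/L

Travel time t = 17900 m / 0.54 m/s = 1.79e+04/0.54 = 3.315e+04 s = 0.3837 d.
First-order decay: C = 3.57·exp(−0.42·0.3837) = 3.57·0.8512 = 3.039 mg/L.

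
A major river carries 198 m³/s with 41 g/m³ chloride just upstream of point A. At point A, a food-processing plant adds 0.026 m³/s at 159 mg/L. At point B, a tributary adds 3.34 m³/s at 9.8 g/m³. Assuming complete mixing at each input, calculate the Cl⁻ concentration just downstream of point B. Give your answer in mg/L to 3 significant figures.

After input A: C = (198·41 + 0.026·159) / 198 = 41.02 mg/L.
After input B: C = (198·41.02 + 3.34·9.8) / 201.4 = 40.5 mg/L.

40.5 mg/L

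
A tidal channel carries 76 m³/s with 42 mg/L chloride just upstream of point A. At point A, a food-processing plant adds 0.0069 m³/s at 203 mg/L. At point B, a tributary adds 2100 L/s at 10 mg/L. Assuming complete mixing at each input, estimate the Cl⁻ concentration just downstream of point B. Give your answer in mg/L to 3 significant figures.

41.2 mg/L

After input A: C = (76·42 + 0.0069·203) / 76.01 = 42.01 mg/L.
2100 L/s = 2.1 m³/s.
After input B: C = (76.01·42.01 + 2.1·10) / 78.11 = 41.15 mg/L.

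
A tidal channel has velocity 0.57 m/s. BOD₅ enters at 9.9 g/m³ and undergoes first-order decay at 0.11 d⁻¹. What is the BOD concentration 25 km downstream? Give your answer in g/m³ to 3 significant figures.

Travel time t = 25 km / 0.57 m/s = 2.5e+04/0.57 = 4.386e+04 s = 0.5076 d.
First-order decay: C = 9.9·exp(−0.11·0.5076) = 9.9·0.9457 = 9.362 g/m³.

9.36 g/m³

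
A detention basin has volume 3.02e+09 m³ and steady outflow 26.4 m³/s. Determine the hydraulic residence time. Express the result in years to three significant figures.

3.62 yr

Q = 26.4 m³/s × 3.156e+07 s/yr = 8.331e+08 m³/yr.
Hydraulic residence time τ = V/Q = 3.02e+09/8.331e+08 = 3.625 yr.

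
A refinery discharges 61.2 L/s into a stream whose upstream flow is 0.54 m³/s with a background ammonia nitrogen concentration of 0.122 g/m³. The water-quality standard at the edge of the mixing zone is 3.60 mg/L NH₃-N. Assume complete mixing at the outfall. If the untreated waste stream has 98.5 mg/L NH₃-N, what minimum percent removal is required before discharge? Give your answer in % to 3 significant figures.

61.2 L/s = 0.0612 m³/s.
Mass balance: 3.6·0.6012 = 0.0612·Cₑ + 0.54·0.122.
Cₑ = (2.164 − 0.06588) / 0.0612 = 34.29 mg/L.
Required removal = 1 − 34.29/98.5 = 65.19 %.

65.2 %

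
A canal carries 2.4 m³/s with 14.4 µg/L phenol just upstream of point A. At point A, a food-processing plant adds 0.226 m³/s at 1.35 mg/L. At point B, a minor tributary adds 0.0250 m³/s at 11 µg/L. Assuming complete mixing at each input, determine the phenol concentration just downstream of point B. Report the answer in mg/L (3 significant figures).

14.4 µg/L = 0.0144 mg/L.
After input A: C = (2.4·0.0144 + 0.226·1.35) / 2.626 = 0.1293 mg/L.
11 µg/L = 0.011 mg/L.
After input B: C = (2.626·0.1293 + 0.025·0.011) / 2.651 = 0.1282 mg/L.

0.128 mg/L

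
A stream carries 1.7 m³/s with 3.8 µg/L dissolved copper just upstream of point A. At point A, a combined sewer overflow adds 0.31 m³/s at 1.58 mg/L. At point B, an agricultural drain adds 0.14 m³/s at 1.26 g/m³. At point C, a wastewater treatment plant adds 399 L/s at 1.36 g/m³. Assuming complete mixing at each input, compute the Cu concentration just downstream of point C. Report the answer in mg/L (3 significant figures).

0.477 mg/L

3.8 µg/L = 0.0038 mg/L.
After input A: C = (1.7·0.0038 + 0.31·1.58) / 2.01 = 0.2469 mg/L.
After input B: C = (2.01·0.2469 + 0.14·1.26) / 2.15 = 0.3129 mg/L.
399 L/s = 0.399 m³/s.
After input C: C = (2.15·0.3129 + 0.399·1.36) / 2.549 = 0.4768 mg/L.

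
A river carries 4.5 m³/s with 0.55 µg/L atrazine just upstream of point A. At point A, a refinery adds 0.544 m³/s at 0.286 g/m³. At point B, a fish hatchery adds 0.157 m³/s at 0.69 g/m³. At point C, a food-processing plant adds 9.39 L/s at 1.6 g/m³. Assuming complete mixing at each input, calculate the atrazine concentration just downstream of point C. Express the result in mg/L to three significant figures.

0.55 µg/L = 0.00055 mg/L.
After input A: C = (4.5·0.00055 + 0.544·0.286) / 5.044 = 0.03134 mg/L.
After input B: C = (5.044·0.03134 + 0.157·0.69) / 5.201 = 0.05122 mg/L.
9.39 L/s = 0.00939 m³/s.
After input C: C = (5.201·0.05122 + 0.00939·1.6) / 5.21 = 0.05401 mg/L.

0.0540 mg/L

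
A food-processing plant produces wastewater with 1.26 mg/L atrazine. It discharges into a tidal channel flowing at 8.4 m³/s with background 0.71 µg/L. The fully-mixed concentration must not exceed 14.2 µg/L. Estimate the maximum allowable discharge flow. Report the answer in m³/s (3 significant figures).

0.0910 m³/s

0.71 µg/L = 0.00071 mg/L.
14.2 µg/L = 0.0142 mg/L.
Mass balance at complete mixing: C_std·(Q_w + Q_r) = Q_w·C_e + Q_r·C_b.
Rearranging, Q_w = Q_r·(C_std − C_b)/(C_e − C_std) = 8.4·(0.0142 − 0.00071) / (1.26 − 0.0142) = 0.09096 m³/s.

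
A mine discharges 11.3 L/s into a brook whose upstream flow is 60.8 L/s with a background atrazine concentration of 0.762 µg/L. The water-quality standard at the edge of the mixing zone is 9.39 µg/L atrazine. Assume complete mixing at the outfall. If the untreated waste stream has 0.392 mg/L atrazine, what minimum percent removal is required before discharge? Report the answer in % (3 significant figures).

85.8 %

11.3 L/s = 0.0113 m³/s.
60.8 L/s = 0.0608 m³/s.
0.762 µg/L = 0.000762 mg/L.
9.39 µg/L = 0.00939 mg/L.
Mass balance: 0.00939·0.0721 = 0.0113·Cₑ + 0.0608·0.000762.
Cₑ = (0.000677 − 4.633e-05) / 0.0113 = 0.05581 mg/L.
Required removal = 1 − 0.05581/0.392 = 85.76 %.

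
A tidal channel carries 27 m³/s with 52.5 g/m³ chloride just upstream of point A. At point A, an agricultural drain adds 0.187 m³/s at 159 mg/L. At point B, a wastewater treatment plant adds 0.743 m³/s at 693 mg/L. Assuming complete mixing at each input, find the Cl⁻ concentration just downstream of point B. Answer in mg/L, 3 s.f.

After input A: C = (27·52.5 + 0.187·159) / 27.19 = 53.23 mg/L.
After input B: C = (27.19·53.23 + 0.743·693) / 27.93 = 70.25 mg/L.

70.3 mg/L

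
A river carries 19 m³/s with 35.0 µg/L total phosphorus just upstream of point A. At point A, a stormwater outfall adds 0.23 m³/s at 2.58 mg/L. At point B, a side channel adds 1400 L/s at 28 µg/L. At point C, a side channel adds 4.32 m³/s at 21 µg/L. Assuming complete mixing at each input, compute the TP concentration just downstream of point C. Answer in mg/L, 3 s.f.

0.0556 mg/L

35.0 µg/L = 0.035 mg/L.
After input A: C = (19·0.035 + 0.23·2.58) / 19.23 = 0.06544 mg/L.
1400 L/s = 1.4 m³/s.
28 µg/L = 0.028 mg/L.
After input B: C = (19.23·0.06544 + 1.4·0.028) / 20.63 = 0.0629 mg/L.
21 µg/L = 0.021 mg/L.
After input C: C = (20.63·0.0629 + 4.32·0.021) / 24.95 = 0.05564 mg/L.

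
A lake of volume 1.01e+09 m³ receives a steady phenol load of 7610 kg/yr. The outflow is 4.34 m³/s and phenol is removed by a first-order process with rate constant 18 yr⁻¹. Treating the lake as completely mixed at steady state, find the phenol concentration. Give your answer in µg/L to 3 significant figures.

0.415 µg/L

Outflow Q = 4.34 m³/s × 3.156e+07 s/yr = 1.37e+08 m³/yr.
Steady-state CSTR mass balance: W = Q·C + k·V·C, so C = W/(Q + kV).
Q + kV = 1.37e+08 + 18·1.01e+09 = 1.832e+10 m³/yr.
C = 7610/1.832e+10 = 4.155e-07 kg/m³ = 0.0004155 mg/L = 0.4155 µg/L.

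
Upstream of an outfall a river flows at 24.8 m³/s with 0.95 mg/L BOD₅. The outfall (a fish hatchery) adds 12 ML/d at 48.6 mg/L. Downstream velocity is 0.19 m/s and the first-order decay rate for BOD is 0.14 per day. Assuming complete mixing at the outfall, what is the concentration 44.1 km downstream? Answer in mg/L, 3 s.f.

12 ML/d = 0.1389 m³/s.
After complete mixing, C₀ = (0.1389·48.6 + 24.8·0.95) / 24.94 = 1.215 mg/L.
Travel time t = 4.41e+04 m / 0.19 m/s = 2.321e+05 s = 2.686 d.
C = 1.215·exp(−0.14·2.686) = 1.215·0.6865 = 0.8344 mg/L.

0.834 mg/L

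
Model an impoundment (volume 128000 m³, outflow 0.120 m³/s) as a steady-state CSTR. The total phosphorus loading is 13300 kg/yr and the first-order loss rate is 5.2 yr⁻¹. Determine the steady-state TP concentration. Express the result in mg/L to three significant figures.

2.99 mg/L

Outflow Q = 0.120 m³/s × 3.156e+07 s/yr = 3.787e+06 m³/yr.
Steady-state CSTR mass balance: W = Q·C + k·V·C, so C = W/(Q + kV).
Q + kV = 3.787e+06 + 5.2·128000 = 4.453e+06 m³/yr.
C = 13300/4.453e+06 = 0.002987 kg/m³ = 2.987 mg/L.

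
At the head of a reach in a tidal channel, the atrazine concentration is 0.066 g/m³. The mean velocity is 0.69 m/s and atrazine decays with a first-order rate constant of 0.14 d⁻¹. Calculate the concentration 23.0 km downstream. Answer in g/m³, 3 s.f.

Travel time t = 23.0 km / 0.69 m/s = 2.3e+04/0.69 = 3.333e+04 s = 0.3858 d.
First-order decay: C = 0.066·exp(−0.14·0.3858) = 0.066·0.9474 = 0.06253 g/m³.

0.0625 g/m³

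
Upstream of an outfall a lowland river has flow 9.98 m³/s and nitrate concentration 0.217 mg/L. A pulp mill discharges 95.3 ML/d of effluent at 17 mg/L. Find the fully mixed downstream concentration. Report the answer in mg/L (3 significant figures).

1.89 mg/L

95.3 ML/d = 1.103 m³/s.
By mass balance at complete mixing, C = (1.103·17 + 9.98·0.217) / (1.103 + 9.98) = 20.92/11.08 = 1.887 mg/L.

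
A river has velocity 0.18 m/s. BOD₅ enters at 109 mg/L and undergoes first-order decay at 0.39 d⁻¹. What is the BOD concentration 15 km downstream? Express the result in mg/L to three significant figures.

Travel time t = 15 km / 0.18 m/s = 1.5e+04/0.18 = 8.333e+04 s = 0.9645 d.
First-order decay: C = 109·exp(−0.39·0.9645) = 109·0.6865 = 74.83 mg/L.

74.8 mg/L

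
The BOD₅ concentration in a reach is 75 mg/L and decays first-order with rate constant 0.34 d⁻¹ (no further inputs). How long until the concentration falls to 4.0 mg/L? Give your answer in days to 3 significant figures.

t = ln(C₀/C)/k = ln(75/4.0)/0.34 = 2.931/0.34 = 8.621 d.

8.62 d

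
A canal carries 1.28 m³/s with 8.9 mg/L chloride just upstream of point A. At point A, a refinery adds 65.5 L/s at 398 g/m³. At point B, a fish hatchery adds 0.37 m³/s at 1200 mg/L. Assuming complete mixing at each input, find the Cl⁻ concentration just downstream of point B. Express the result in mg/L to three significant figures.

281 mg/L

65.5 L/s = 0.0655 m³/s.
After input A: C = (1.28·8.9 + 0.0655·398) / 1.345 = 27.84 mg/L.
After input B: C = (1.345·27.84 + 0.37·1200) / 1.716 = 280.7 mg/L.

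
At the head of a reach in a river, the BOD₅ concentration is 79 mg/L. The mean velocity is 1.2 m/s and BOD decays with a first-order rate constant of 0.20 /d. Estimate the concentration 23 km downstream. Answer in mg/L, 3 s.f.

75.6 mg/L

Travel time t = 23 km / 1.2 m/s = 2.3e+04/1.2 = 1.917e+04 s = 0.2218 d.
First-order decay: C = 79·exp(−0.20·0.2218) = 79·0.9566 = 75.57 mg/L.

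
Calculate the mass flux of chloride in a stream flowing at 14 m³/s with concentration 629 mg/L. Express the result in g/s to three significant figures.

8810 g/s

Mass flux = Q·C = 14 m³/s × 629 g/m³ = 8806 g/s.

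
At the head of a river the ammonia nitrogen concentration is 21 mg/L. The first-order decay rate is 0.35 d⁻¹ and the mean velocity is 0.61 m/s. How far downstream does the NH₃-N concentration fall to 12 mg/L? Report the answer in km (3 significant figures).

84.3 km

From C = C₀·e^(−kt), t = ln(C₀/C)/k = ln(21/12)/0.35 = 0.5596/0.35 = 1.599 d.
Distance = v·t = 0.61 m/s × 1.381e+05 s = 8.427e+04 m = 84.27 km.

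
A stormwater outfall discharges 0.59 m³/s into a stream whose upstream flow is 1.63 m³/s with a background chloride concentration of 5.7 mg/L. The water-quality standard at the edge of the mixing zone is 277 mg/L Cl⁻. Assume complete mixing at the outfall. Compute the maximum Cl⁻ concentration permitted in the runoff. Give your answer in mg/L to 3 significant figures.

Mass balance: 277·2.22 = 0.59·Cₑ + 1.63·5.7.
Cₑ = (614.9 − 9.291) / 0.59 = 1027 mg/L.

1030 mg/L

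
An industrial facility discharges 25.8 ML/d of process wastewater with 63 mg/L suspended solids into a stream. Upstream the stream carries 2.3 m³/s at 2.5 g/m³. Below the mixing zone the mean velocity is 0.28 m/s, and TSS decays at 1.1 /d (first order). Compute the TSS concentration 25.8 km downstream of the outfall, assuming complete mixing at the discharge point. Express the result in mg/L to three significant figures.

25.8 ML/d = 0.2986 m³/s.
After complete mixing, C₀ = (0.2986·63 + 2.3·2.5) / 2.599 = 9.452 mg/L.
Travel time t = 2.58e+04 m / 0.28 m/s = 9.214e+04 s = 1.066 d.
C = 9.452·exp(−1.1·1.066) = 9.452·0.3094 = 2.925 mg/L.

2.92 mg/L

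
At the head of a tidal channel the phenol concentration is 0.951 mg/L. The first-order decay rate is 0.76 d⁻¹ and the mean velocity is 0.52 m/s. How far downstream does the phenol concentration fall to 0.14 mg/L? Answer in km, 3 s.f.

113 km

From C = C₀·e^(−kt), t = ln(C₀/C)/k = ln(0.951/0.14)/0.76 = 1.916/0.76 = 2.521 d.
Distance = v·t = 0.52 m/s × 2.178e+05 s = 1.133e+05 m = 113.3 km.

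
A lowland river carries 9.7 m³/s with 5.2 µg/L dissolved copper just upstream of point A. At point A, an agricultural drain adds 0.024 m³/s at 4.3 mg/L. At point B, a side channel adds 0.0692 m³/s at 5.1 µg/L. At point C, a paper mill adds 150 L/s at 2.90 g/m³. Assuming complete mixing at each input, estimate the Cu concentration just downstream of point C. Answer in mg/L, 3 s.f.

5.2 µg/L = 0.0052 mg/L.
After input A: C = (9.7·0.0052 + 0.024·4.3) / 9.724 = 0.0158 mg/L.
5.1 µg/L = 0.0051 mg/L.
After input B: C = (9.724·0.0158 + 0.0692·0.0051) / 9.793 = 0.01572 mg/L.
150 L/s = 0.15 m³/s.
After input C: C = (9.793·0.01572 + 0.15·2.9) / 9.943 = 0.05924 mg/L.

0.0592 mg/L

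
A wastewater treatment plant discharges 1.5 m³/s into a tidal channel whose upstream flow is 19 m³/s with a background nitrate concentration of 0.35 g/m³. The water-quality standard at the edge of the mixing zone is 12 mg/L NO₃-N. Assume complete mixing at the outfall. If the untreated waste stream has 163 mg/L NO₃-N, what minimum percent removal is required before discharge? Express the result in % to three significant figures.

2.11 %

Mass balance: 12·20.5 = 1.5·Cₑ + 19·0.35.
Cₑ = (246 − 6.65) / 1.5 = 159.6 mg/L.
Required removal = 1 − 159.6/163 = 2.106 %.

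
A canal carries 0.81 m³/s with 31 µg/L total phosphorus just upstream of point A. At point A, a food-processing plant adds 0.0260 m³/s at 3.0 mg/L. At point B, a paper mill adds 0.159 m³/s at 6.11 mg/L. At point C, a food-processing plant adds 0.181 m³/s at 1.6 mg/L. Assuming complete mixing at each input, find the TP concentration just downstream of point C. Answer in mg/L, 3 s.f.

31 µg/L = 0.031 mg/L.
After input A: C = (0.81·0.031 + 0.026·3) / 0.836 = 0.1233 mg/L.
After input B: C = (0.836·0.1233 + 0.159·6.11) / 0.995 = 1.08 mg/L.
After input C: C = (0.995·1.08 + 0.181·1.6) / 1.176 = 1.16 mg/L.

1.16 mg/L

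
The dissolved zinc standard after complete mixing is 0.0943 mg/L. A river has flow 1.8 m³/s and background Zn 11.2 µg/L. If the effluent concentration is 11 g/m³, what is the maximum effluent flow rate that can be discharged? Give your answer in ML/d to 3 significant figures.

11.2 µg/L = 0.0112 mg/L.
Mass balance at complete mixing: C_std·(Q_w + Q_r) = Q_w·C_e + Q_r·C_b.
Rearranging, Q_w = Q_r·(C_std − C_b)/(C_e − C_std) = 1.8·(0.0943 − 0.0112) / (11 − 0.0943) = 0.01372 m³/s.
= 1.185 ML/d.

1.19 ML/d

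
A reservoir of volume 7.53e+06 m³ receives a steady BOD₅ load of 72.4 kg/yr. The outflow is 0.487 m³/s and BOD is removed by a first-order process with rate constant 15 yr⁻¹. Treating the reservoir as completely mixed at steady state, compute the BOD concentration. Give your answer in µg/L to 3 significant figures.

Outflow Q = 0.487 m³/s × 3.156e+07 s/yr = 1.537e+07 m³/yr.
Steady-state CSTR mass balance: W = Q·C + k·V·C, so C = W/(Q + kV).
Q + kV = 1.537e+07 + 15·7.53e+06 = 1.283e+08 m³/yr.
C = 72.4/1.283e+08 = 5.642e-07 kg/m³ = 0.0005642 mg/L = 0.5642 µg/L.

0.564 µg/L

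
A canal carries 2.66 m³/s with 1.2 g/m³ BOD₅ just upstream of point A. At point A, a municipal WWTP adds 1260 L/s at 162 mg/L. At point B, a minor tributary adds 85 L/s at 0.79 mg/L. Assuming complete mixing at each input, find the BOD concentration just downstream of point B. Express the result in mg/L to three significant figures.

1260 L/s = 1.26 m³/s.
After input A: C = (2.66·1.2 + 1.26·162) / 3.92 = 52.89 mg/L.
85 L/s = 0.085 m³/s.
After input B: C = (3.92·52.89 + 0.085·0.79) / 4.005 = 51.78 mg/L.

51.8 mg/L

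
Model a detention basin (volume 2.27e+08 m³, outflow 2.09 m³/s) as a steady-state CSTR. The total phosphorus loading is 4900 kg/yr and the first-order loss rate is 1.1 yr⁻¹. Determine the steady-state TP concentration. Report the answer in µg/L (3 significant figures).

15.5 µg/L

Outflow Q = 2.09 m³/s × 3.156e+07 s/yr = 6.596e+07 m³/yr.
Steady-state CSTR mass balance: W = Q·C + k·V·C, so C = W/(Q + kV).
Q + kV = 6.596e+07 + 1.1·2.27e+08 = 3.157e+08 m³/yr.
C = 4900/3.157e+08 = 1.552e-05 kg/m³ = 0.01552 mg/L = 15.52 µg/L.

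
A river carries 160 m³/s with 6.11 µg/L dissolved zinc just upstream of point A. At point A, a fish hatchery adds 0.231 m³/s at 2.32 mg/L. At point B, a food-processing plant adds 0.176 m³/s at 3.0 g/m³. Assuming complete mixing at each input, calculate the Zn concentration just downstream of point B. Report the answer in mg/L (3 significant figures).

0.0127 mg/L

6.11 µg/L = 0.00611 mg/L.
After input A: C = (160·0.00611 + 0.231·2.32) / 160.2 = 0.009446 mg/L.
After input B: C = (160.2·0.009446 + 0.176·3) / 160.4 = 0.01273 mg/L.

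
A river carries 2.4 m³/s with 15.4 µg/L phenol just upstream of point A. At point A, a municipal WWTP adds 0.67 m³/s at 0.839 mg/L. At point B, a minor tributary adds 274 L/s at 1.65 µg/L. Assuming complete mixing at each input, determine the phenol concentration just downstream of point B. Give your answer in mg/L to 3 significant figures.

0.179 mg/L

15.4 µg/L = 0.0154 mg/L.
After input A: C = (2.4·0.0154 + 0.67·0.839) / 3.07 = 0.1951 mg/L.
274 L/s = 0.274 m³/s.
1.65 µg/L = 0.00165 mg/L.
After input B: C = (3.07·0.1951 + 0.274·0.00165) / 3.344 = 0.1793 mg/L.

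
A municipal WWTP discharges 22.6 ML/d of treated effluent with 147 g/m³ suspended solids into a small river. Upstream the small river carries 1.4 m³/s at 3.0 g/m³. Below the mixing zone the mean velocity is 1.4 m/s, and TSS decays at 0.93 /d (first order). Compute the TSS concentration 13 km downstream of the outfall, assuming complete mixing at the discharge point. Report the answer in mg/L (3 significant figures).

23.2 mg/L

22.6 ML/d = 0.2616 m³/s.
After complete mixing, C₀ = (0.2616·147 + 1.4·3) / 1.662 = 25.67 mg/L.
Travel time t = 1.3e+04 m / 1.4 m/s = 9286 s = 0.1075 d.
C = 25.67·exp(−0.93·0.1075) = 25.67·0.9049 = 23.23 mg/L.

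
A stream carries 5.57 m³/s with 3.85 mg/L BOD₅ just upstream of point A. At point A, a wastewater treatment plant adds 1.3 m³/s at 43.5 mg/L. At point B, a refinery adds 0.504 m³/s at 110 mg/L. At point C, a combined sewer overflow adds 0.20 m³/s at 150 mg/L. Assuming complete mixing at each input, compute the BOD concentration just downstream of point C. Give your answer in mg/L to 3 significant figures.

21.6 mg/L

After input A: C = (5.57·3.85 + 1.3·43.5) / 6.87 = 11.35 mg/L.
After input B: C = (6.87·11.35 + 0.504·110) / 7.374 = 18.1 mg/L.
After input C: C = (7.374·18.1 + 0.2·150) / 7.574 = 21.58 mg/L.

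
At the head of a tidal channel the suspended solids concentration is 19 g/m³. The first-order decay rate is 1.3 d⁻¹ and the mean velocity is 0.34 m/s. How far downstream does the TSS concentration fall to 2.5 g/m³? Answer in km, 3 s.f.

From C = C₀·e^(−kt), t = ln(C₀/C)/k = ln(19/2.5)/1.3 = 2.028/1.3 = 1.56 d.
Distance = v·t = 0.34 m/s × 1.348e+05 s = 4.583e+04 m = 45.83 km.

45.8 km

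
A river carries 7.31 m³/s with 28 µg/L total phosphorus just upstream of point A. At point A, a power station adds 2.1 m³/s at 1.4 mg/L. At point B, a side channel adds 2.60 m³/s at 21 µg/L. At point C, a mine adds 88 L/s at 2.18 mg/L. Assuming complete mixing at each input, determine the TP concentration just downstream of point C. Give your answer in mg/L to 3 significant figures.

28 µg/L = 0.028 mg/L.
After input A: C = (7.31·0.028 + 2.1·1.4) / 9.41 = 0.3342 mg/L.
21 µg/L = 0.021 mg/L.
After input B: C = (9.41·0.3342 + 2.6·0.021) / 12.01 = 0.2664 mg/L.
88 L/s = 0.088 m³/s.
After input C: C = (12.01·0.2664 + 0.088·2.18) / 12.1 = 0.2803 mg/L.

0.280 mg/L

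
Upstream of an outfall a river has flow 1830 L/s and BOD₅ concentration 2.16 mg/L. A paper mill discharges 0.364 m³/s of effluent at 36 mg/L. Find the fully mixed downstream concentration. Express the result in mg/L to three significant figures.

1830 L/s = 1.83 m³/s.
Conservation of mass across the mixing zone: C = (0.364·36 + 1.83·2.16) / (0.364 + 1.83) = 17.06/2.194 = 7.774 mg/L.

7.77 mg/L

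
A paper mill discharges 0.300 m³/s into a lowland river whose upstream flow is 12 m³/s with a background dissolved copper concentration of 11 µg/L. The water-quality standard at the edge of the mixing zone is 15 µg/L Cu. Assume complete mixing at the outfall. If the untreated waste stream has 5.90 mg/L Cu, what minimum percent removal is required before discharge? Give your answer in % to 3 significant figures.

11 µg/L = 0.011 mg/L.
15 µg/L = 0.015 mg/L.
Mass balance: 0.015·12.3 = 0.3·Cₑ + 12·0.011.
Cₑ = (0.1845 − 0.132) / 0.3 = 0.175 mg/L.
Required removal = 1 − 0.175/5.90 = 97.03 %.

97.0 %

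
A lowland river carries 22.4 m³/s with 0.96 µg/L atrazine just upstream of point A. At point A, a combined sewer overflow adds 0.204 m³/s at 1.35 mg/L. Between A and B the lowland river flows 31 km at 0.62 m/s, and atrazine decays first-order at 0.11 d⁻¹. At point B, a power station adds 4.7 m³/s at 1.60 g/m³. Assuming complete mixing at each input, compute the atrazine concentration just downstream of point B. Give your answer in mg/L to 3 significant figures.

0.96 µg/L = 0.00096 mg/L.
After input A: C = (22.4·0.00096 + 0.204·1.35) / 22.6 = 0.01314 mg/L.
Over the 31 km reach to input B (t = 5e+04 s = 0.5787 d), decay gives C = 0.01314·exp(−0.11·0.5787) = 0.01232 mg/L.
After input B: C = (22.6·0.01232 + 4.7·1.6) / 27.3 = 0.2856 mg/L.

0.286 mg/L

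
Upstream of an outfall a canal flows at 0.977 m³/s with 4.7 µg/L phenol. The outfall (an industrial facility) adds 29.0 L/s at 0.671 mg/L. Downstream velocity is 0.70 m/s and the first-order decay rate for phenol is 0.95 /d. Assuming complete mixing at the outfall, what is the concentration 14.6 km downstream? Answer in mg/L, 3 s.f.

29.0 L/s = 0.029 m³/s.
4.7 µg/L = 0.0047 mg/L.
After complete mixing, C₀ = (0.029·0.671 + 0.977·0.0047) / 1.006 = 0.02391 mg/L.
Travel time t = 1.46e+04 m / 0.70 m/s = 2.086e+04 s = 0.2414 d.
C = 0.02391·exp(−0.95·0.2414) = 0.02391·0.7951 = 0.01901 mg/L.

0.0190 mg/L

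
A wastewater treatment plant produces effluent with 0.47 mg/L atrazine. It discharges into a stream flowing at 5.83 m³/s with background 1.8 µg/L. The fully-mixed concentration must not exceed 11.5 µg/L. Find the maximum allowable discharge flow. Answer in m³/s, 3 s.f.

1.8 µg/L = 0.0018 mg/L.
11.5 µg/L = 0.0115 mg/L.
Mass balance at complete mixing: C_std·(Q_w + Q_r) = Q_w·C_e + Q_r·C_b.
Rearranging, Q_w = Q_r·(C_std − C_b)/(C_e − C_std) = 5.83·(0.0115 − 0.0018) / (0.47 − 0.0115) = 0.1233 m³/s.

0.123 m³/s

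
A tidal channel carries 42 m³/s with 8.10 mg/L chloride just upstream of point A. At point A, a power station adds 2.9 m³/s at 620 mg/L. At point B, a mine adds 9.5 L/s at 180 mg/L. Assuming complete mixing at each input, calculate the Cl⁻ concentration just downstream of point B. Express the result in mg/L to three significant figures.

After input A: C = (42·8.1 + 2.9·620) / 44.9 = 47.62 mg/L.
9.5 L/s = 0.0095 m³/s.
After input B: C = (44.9·47.62 + 0.0095·180) / 44.91 = 47.65 mg/L.

47.6 mg/L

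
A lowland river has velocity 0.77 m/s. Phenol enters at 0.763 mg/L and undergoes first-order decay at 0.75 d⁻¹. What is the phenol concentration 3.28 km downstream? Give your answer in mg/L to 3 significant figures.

Travel time t = 3.28 km / 0.77 m/s = 3280/0.77 = 4260 s = 0.0493 d.
First-order decay: C = 0.763·exp(−0.75·0.0493) = 0.763·0.9637 = 0.7353 mg/L.

0.735 mg/L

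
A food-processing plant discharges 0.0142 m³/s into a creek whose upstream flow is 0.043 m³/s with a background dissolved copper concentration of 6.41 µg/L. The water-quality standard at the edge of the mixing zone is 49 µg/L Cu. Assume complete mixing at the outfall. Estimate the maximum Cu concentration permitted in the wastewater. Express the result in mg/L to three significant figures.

6.41 µg/L = 0.00641 mg/L.
49 µg/L = 0.049 mg/L.
Mass balance: 0.049·0.0572 = 0.0142·Cₑ + 0.043·0.00641.
Cₑ = (0.002803 − 0.0002756) / 0.0142 = 0.178 mg/L.

0.178 mg/L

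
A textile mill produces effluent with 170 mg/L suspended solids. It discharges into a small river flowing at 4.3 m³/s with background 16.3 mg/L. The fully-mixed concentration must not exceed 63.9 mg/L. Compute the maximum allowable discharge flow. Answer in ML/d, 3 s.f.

167 ML/d

Mass balance at complete mixing: C_std·(Q_w + Q_r) = Q_w·C_e + Q_r·C_b.
Rearranging, Q_w = Q_r·(C_std − C_b)/(C_e − C_std) = 4.3·(63.9 − 16.3) / (170 − 63.9) = 1.929 m³/s.
= 166.7 ML/d.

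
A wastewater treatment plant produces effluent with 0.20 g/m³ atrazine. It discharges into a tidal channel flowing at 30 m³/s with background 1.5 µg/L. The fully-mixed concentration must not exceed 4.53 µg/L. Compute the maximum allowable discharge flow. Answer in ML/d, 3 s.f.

1.5 µg/L = 0.0015 mg/L.
4.53 µg/L = 0.00453 mg/L.
Mass balance at complete mixing: C_std·(Q_w + Q_r) = Q_w·C_e + Q_r·C_b.
Rearranging, Q_w = Q_r·(C_std − C_b)/(C_e − C_std) = 30·(0.00453 − 0.0015) / (0.2 − 0.00453) = 0.465 m³/s.
= 40.18 ML/d.

40.2 ML/d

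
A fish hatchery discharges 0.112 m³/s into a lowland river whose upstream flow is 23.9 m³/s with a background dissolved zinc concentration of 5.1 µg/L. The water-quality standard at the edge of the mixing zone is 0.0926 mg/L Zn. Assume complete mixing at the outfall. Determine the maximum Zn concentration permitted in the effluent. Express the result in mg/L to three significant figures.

18.8 mg/L

5.1 µg/L = 0.0051 mg/L.
Mass balance: 0.0926·24.01 = 0.112·Cₑ + 23.9·0.0051.
Cₑ = (2.224 − 0.1219) / 0.112 = 18.76 mg/L.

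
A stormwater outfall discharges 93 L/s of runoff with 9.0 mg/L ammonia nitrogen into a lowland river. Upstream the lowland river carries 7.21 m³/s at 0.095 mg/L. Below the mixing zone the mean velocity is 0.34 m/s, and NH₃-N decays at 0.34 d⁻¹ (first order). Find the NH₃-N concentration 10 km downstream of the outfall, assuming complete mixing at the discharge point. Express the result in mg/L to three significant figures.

0.186 mg/L

93 L/s = 0.093 m³/s.
After complete mixing, C₀ = (0.093·9 + 7.21·0.095) / 7.303 = 0.2084 mg/L.
Travel time t = 1e+04 m / 0.34 m/s = 2.941e+04 s = 0.3404 d.
C = 0.2084·exp(−0.34·0.3404) = 0.2084·0.8907 = 0.1856 mg/L.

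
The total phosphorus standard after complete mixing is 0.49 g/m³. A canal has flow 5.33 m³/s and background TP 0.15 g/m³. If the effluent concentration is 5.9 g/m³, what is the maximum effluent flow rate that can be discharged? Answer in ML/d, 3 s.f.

Mass balance at complete mixing: C_std·(Q_w + Q_r) = Q_w·C_e + Q_r·C_b.
Rearranging, Q_w = Q_r·(C_std − C_b)/(C_e − C_std) = 5.33·(0.49 − 0.15) / (5.9 − 0.49) = 0.335 m³/s.
= 28.94 ML/d.

28.9 ML/d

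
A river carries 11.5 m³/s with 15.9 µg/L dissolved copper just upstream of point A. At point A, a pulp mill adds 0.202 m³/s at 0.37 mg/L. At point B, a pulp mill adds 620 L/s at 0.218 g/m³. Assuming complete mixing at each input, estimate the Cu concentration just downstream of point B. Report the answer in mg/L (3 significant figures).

0.0319 mg/L

15.9 µg/L = 0.0159 mg/L.
After input A: C = (11.5·0.0159 + 0.202·0.37) / 11.7 = 0.02201 mg/L.
620 L/s = 0.62 m³/s.
After input B: C = (11.7·0.02201 + 0.62·0.218) / 12.32 = 0.03187 mg/L.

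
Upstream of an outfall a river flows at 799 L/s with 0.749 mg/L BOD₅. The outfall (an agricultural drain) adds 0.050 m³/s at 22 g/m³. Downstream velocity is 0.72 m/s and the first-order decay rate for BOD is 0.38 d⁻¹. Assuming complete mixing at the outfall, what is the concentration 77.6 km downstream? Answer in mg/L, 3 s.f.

1.25 mg/L

799 L/s = 0.799 m³/s.
After complete mixing, C₀ = (0.05·22 + 0.799·0.749) / 0.849 = 2.001 mg/L.
Travel time t = 7.76e+04 m / 0.72 m/s = 1.078e+05 s = 1.247 d.
C = 2.001·exp(−0.38·1.247) = 2.001·0.6225 = 1.245 mg/L.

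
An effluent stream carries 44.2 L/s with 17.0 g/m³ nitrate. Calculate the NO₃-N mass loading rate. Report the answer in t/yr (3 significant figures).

44.2 L/s = 0.0442 m³/s.
Mass flux = Q·C = 0.0442 m³/s × 17 g/m³ = 0.7514 g/s.
= 0.7514 g/s × 31.56 = 23.71 t/yr.

23.7 t/yr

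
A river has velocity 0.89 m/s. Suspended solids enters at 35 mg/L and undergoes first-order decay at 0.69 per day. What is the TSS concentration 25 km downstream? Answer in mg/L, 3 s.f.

28.0 mg/L

Travel time t = 25 km / 0.89 m/s = 2.5e+04/0.89 = 2.809e+04 s = 0.3251 d.
First-order decay: C = 35·exp(−0.69·0.3251) = 35·0.7991 = 27.97 mg/L.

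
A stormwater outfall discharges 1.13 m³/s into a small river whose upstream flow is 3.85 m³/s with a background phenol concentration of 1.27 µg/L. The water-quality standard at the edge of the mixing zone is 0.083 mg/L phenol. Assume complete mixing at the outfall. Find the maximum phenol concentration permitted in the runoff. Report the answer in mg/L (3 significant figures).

1.27 µg/L = 0.00127 mg/L.
Mass balance: 0.083·4.98 = 1.13·Cₑ + 3.85·0.00127.
Cₑ = (0.4133 − 0.00489) / 1.13 = 0.3615 mg/L.

0.361 mg/L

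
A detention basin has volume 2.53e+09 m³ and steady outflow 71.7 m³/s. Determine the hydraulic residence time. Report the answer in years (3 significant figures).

Q = 71.7 m³/s × 3.156e+07 s/yr = 2.263e+09 m³/yr.
Hydraulic residence time τ = V/Q = 2.53e+09/2.263e+09 = 1.118 yr.

1.12 yr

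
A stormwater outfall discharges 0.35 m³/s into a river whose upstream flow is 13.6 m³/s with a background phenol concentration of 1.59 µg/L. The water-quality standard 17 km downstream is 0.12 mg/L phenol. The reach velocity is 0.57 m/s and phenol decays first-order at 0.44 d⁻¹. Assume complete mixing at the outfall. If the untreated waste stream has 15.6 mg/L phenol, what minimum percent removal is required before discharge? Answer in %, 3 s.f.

1.59 µg/L = 0.00159 mg/L.
Travel time to the compliance point: t = 1.7e+04/0.57 = 2.982e+04 s = 0.3452 d; decay factor exp(−0.44·0.3452) = 0.8591.
So the concentration just after mixing may be at most 0.12/0.8591 = 0.1397 mg/L.
Mass balance: 0.1397·13.95 = 0.35·Cₑ + 13.6·0.00159.
Cₑ = (1.949 − 0.02162) / 0.35 = 5.506 mg/L.
Required removal = 1 − 5.506/15.6 = 64.71 %.

64.7 %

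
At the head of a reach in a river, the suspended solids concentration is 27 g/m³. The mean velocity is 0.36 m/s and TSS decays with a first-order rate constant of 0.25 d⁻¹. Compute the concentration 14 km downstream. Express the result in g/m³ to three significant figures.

Travel time t = 14 km / 0.36 m/s = 1.4e+04/0.36 = 3.889e+04 s = 0.4501 d.
First-order decay: C = 27·exp(−0.25·0.4501) = 27·0.8936 = 24.13 g/m³.

24.1 g/m³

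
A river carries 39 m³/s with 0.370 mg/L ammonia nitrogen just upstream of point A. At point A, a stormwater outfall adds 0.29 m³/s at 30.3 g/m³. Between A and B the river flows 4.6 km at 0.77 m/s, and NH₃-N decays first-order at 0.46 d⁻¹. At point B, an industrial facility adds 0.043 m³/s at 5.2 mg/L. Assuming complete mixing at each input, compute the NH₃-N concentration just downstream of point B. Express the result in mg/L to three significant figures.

0.577 mg/L

After input A: C = (39·0.37 + 0.29·30.3) / 39.29 = 0.5909 mg/L.
Over the 4.6 km reach to input B (t = 5974 s = 0.06914 d), decay gives C = 0.5909·exp(−0.46·0.06914) = 0.5724 mg/L.
After input B: C = (39.29·0.5724 + 0.043·5.2) / 39.33 = 0.5775 mg/L.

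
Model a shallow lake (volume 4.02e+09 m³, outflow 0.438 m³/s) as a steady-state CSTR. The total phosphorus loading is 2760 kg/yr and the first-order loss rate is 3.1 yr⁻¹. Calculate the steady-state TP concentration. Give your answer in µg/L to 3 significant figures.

Outflow Q = 0.438 m³/s × 3.156e+07 s/yr = 1.382e+07 m³/yr.
Steady-state CSTR mass balance: W = Q·C + k·V·C, so C = W/(Q + kV).
Q + kV = 1.382e+07 + 3.1·4.02e+09 = 1.248e+10 m³/yr.
C = 2760/1.248e+10 = 2.212e-07 kg/m³ = 0.0002212 mg/L = 0.2212 µg/L.

0.221 µg/L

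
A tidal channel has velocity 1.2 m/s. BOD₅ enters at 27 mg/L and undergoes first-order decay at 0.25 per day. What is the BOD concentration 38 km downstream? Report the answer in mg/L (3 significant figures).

24.6 mg/L

Travel time t = 38 km / 1.2 m/s = 3.8e+04/1.2 = 3.167e+04 s = 0.3665 d.
First-order decay: C = 27·exp(−0.25·0.3665) = 27·0.9124 = 24.64 mg/L.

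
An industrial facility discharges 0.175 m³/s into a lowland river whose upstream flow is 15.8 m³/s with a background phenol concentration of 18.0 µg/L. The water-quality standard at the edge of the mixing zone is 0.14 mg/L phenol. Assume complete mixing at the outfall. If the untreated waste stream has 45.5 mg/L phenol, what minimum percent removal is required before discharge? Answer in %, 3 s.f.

18.0 µg/L = 0.018 mg/L.
Mass balance: 0.14·15.98 = 0.175·Cₑ + 15.8·0.018.
Cₑ = (2.237 − 0.2844) / 0.175 = 11.15 mg/L.
Required removal = 1 − 11.15/45.5 = 75.48 %.

75.5 %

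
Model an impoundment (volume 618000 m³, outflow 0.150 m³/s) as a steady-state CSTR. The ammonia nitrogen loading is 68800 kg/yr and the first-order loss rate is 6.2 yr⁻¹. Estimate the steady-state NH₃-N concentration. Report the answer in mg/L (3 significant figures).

8.03 mg/L

Outflow Q = 0.150 m³/s × 3.156e+07 s/yr = 4.734e+06 m³/yr.
Steady-state CSTR mass balance: W = Q·C + k·V·C, so C = W/(Q + kV).
Q + kV = 4.734e+06 + 6.2·618000 = 8.565e+06 m³/yr.
C = 68800/8.565e+06 = 0.008032 kg/m³ = 8.032 mg/L.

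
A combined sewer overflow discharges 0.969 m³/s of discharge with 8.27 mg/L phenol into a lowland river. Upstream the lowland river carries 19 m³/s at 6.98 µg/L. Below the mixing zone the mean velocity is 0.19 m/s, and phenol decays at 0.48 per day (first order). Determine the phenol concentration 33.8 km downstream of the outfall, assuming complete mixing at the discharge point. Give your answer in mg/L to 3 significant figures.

6.98 µg/L = 0.00698 mg/L.
After complete mixing, C₀ = (0.969·8.27 + 19·0.00698) / 19.97 = 0.4079 mg/L.
Travel time t = 3.38e+04 m / 0.19 m/s = 1.779e+05 s = 2.059 d.
C = 0.4079·exp(−0.48·2.059) = 0.4079·0.3722 = 0.1518 mg/L.

0.152 mg/L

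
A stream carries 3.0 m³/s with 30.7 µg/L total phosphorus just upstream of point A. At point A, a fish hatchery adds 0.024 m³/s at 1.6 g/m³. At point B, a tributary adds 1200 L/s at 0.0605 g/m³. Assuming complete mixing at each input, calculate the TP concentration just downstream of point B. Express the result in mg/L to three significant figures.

0.0481 mg/L

30.7 µg/L = 0.0307 mg/L.
After input A: C = (3·0.0307 + 0.024·1.6) / 3.024 = 0.04315 mg/L.
1200 L/s = 1.2 m³/s.
After input B: C = (3.024·0.04315 + 1.2·0.0605) / 4.224 = 0.04808 mg/L.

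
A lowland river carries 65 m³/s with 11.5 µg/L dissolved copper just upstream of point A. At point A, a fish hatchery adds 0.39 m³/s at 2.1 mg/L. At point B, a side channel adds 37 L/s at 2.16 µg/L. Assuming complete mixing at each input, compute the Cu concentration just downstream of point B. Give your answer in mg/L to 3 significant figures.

11.5 µg/L = 0.0115 mg/L.
After input A: C = (65·0.0115 + 0.39·2.1) / 65.39 = 0.02396 mg/L.
37 L/s = 0.037 m³/s.
2.16 µg/L = 0.00216 mg/L.
After input B: C = (65.39·0.02396 + 0.037·0.00216) / 65.43 = 0.02394 mg/L.

0.0239 mg/L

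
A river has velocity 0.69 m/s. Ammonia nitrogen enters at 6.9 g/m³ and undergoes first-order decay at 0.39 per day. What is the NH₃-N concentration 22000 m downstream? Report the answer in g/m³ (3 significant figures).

Travel time t = 22000 m / 0.69 m/s = 2.2e+04/0.69 = 3.188e+04 s = 0.369 d.
First-order decay: C = 6.9·exp(−0.39·0.369) = 6.9·0.866 = 5.975 g/m³.

5.98 g/m³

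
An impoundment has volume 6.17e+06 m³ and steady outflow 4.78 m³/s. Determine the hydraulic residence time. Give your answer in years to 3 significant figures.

0.0409 yr

Q = 4.78 m³/s × 3.156e+07 s/yr = 1.508e+08 m³/yr.
Hydraulic residence time τ = V/Q = 6.17e+06/1.508e+08 = 0.0409 yr.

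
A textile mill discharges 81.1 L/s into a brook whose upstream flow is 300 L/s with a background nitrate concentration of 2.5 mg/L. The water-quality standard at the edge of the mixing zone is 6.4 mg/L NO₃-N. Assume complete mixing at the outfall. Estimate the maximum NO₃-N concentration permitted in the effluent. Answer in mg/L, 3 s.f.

20.8 mg/L

81.1 L/s = 0.0811 m³/s.
300 L/s = 0.3 m³/s.
Mass balance: 6.4·0.3811 = 0.0811·Cₑ + 0.3·2.5.
Cₑ = (2.439 − 0.75) / 0.0811 = 20.83 mg/L.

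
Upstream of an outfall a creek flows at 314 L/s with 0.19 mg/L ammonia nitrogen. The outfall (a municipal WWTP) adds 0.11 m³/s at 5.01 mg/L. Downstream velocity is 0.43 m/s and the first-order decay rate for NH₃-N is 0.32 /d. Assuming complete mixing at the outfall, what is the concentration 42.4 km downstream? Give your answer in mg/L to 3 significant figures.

1.00 mg/L

314 L/s = 0.314 m³/s.
After complete mixing, C₀ = (0.11·5.01 + 0.314·0.19) / 0.424 = 1.44 mg/L.
Travel time t = 4.24e+04 m / 0.43 m/s = 9.86e+04 s = 1.141 d.
C = 1.44·exp(−0.32·1.141) = 1.44·0.6941 = 0.9998 mg/L.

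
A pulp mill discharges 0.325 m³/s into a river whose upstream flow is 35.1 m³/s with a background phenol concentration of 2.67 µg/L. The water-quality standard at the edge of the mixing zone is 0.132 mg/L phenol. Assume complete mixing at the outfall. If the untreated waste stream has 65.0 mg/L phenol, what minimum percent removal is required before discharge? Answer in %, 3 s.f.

2.67 µg/L = 0.00267 mg/L.
Mass balance: 0.132·35.43 = 0.325·Cₑ + 35.1·0.00267.
Cₑ = (4.676 − 0.09372) / 0.325 = 14.1 mg/L.
Required removal = 1 − 14.1/65.0 = 78.31 %.

78.3 %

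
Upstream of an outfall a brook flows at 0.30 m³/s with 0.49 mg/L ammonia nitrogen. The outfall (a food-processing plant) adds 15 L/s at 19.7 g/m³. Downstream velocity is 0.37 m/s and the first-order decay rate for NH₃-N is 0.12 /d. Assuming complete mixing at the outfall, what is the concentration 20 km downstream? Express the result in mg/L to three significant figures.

15 L/s = 0.015 m³/s.
After complete mixing, C₀ = (0.015·19.7 + 0.3·0.49) / 0.315 = 1.405 mg/L.
Travel time t = 2e+04 m / 0.37 m/s = 5.405e+04 s = 0.6256 d.
C = 1.405·exp(−0.12·0.6256) = 1.405·0.9277 = 1.303 mg/L.

1.30 mg/L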